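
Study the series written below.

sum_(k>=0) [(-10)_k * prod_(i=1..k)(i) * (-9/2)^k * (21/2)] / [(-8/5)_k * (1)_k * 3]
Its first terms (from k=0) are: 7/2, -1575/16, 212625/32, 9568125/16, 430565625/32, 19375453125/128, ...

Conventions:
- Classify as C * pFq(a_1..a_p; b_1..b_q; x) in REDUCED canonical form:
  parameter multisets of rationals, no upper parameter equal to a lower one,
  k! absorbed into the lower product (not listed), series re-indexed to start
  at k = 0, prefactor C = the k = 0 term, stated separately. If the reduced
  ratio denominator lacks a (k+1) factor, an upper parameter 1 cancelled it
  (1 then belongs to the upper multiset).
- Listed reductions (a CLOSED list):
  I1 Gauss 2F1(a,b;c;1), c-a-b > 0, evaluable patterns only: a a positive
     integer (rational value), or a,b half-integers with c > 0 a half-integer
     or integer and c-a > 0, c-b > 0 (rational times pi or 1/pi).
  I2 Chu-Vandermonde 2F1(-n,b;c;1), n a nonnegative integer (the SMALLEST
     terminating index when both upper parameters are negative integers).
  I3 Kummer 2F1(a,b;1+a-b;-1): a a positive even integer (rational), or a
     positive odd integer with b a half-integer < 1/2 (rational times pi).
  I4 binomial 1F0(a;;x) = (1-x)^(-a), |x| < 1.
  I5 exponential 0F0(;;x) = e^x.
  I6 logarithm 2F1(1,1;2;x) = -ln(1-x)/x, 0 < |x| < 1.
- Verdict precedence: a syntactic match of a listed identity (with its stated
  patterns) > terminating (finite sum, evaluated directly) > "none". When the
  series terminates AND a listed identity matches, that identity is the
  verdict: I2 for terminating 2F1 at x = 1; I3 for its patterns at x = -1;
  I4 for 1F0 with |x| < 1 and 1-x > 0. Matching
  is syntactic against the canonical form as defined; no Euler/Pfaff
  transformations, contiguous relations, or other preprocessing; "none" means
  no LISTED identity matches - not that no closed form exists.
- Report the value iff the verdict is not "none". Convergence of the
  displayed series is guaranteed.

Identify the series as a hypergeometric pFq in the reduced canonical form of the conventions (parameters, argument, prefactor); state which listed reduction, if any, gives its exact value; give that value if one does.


Structural cue: t_0 being 7/2, the running product (C = 7/2, x = -9/2) telescopes to a rising factorial.
Ratio: r(k) = (-9/2) * (k-10) (k+1) / [(k-8/5) (k+1)] - rational; roots negated = parameters, x = (-9/2), C = 7/2.

Reduced: x = -9/2, 2F1, upper = {-10, 1}, lower = {-8/5}, C = 7/2. Verdict: terminating - upper -10 stops the sum at k = 10; the 11 terms are added exactly. Value: 797187622238981477/20611072.


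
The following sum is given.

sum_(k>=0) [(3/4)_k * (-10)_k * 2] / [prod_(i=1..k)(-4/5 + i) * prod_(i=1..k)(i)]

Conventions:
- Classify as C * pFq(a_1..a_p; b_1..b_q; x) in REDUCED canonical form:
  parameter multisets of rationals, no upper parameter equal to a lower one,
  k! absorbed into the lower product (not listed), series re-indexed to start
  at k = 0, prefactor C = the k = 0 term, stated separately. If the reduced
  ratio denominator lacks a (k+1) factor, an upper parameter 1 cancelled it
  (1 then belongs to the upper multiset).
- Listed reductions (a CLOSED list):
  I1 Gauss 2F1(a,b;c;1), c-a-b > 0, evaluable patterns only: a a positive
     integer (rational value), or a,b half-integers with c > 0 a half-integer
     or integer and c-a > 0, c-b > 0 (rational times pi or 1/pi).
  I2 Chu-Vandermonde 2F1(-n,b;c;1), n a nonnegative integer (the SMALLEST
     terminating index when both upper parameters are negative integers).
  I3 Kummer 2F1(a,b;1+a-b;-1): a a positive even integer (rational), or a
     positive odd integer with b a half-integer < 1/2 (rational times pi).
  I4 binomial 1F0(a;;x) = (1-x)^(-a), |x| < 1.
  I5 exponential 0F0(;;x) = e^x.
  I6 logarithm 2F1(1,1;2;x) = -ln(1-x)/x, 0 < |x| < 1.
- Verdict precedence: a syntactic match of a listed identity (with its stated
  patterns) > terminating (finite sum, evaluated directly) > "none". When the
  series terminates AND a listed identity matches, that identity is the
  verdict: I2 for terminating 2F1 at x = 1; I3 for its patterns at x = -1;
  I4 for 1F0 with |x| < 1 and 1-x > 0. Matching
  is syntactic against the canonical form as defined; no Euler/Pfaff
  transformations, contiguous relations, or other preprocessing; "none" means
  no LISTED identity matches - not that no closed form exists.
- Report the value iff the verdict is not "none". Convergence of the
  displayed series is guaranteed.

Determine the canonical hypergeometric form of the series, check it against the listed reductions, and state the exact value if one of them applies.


First insight: with t_0 = 2, the lower running product (C = 2) is a rising factorial.
Term ratio: r(k) = 1 * (k-10) (k+3/4) / [(k+1/5) (k+1)] - rational in k. x = 1; t_0 = 2; negate the roots.

x = 1 here; the reduced form reads 2F1, upper {-10, 3/4}, lower {1/5}, C = 2. Verdict: this is Vandermonde's identity (I2) (terminating 2F1 at x = 1 with n = 10, b = 3/4, c = 1/5). Its exact value is -164025216173/341181464576.


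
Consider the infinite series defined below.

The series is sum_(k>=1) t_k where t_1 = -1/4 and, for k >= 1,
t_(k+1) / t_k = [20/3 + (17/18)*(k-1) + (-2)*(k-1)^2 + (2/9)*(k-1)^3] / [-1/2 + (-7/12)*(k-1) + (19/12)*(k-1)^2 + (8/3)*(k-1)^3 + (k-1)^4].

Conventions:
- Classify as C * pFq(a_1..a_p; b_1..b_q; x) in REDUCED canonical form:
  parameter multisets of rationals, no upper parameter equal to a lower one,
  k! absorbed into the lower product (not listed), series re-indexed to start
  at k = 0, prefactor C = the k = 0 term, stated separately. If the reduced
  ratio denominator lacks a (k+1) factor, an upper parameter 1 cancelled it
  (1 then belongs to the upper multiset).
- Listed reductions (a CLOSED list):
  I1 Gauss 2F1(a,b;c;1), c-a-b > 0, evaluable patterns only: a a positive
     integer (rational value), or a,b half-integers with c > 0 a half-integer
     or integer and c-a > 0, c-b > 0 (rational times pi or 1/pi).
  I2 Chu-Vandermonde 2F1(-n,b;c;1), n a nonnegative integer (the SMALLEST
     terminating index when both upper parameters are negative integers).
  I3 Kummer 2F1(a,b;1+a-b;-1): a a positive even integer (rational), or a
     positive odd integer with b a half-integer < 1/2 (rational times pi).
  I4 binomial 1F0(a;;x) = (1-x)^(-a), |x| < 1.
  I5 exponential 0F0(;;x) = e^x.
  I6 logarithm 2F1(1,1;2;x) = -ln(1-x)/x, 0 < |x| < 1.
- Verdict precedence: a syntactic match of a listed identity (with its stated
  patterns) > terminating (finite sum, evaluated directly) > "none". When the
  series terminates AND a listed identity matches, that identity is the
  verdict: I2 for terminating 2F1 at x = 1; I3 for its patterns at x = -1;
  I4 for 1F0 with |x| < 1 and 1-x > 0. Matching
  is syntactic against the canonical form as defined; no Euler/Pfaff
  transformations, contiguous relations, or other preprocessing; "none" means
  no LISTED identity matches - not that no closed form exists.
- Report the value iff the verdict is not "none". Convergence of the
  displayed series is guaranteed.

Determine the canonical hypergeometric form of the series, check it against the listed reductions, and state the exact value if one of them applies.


With C = -1/4: the canonical form is 2F2(-8, -5/2; -1/2, 2/3; 2/9). Verdict: terminating. With -8 upstairs the series is a 9-term polynomial sum; evaluated term by term. Its exact value is 904516074167/112988319444.

Structural cue: t_0 being -1/4, cancel k + 3/2 from the displayed ratio first; then C = -1/4, x = 2/9.
Term ratio: r(k) = (2/9) * (k-8) (k-5/2) / [(k-1/2) (k+2/3) (k+1)] - rational in k, leading ratio (2/9); with t_0 = -1/4, classification follows.


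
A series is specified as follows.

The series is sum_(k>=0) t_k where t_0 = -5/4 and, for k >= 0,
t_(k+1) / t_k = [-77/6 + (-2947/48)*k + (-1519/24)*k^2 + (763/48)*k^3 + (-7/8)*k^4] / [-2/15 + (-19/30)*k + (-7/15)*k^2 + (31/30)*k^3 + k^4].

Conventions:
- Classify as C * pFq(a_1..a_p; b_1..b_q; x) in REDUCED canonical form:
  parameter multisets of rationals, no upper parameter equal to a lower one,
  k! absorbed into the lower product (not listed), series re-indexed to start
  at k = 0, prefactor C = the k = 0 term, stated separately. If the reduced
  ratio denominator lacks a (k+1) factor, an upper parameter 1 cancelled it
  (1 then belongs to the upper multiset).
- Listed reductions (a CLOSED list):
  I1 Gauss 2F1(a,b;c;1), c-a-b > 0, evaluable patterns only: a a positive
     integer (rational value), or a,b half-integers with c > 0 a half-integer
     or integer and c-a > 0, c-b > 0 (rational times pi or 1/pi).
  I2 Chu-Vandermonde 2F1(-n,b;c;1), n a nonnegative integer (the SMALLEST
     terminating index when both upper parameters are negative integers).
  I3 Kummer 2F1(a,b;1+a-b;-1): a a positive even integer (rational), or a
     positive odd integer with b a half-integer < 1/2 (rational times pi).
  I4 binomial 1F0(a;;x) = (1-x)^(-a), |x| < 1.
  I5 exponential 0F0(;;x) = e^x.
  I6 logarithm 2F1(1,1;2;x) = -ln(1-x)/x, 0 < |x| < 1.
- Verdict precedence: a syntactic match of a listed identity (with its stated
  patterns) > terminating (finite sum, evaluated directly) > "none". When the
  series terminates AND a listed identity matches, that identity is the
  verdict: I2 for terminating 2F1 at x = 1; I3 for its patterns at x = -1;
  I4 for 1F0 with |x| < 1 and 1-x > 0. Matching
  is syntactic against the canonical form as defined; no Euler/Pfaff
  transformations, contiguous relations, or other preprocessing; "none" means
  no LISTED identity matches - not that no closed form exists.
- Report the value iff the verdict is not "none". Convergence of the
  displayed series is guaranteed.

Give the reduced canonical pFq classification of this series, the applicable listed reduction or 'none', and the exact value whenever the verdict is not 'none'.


The tell: from the first term -5/4: roots of the ratio polynomials (C = -5/4, x = -7/8) are the negated parameters.
Adjacent-term ratio: r(k) = (-7/8) * (k-11) (k-8) / [(k-4/5) (k+1)] - rational in k. x = (-7/8); t_0 = -5/4; negate the roots.

This is -5/4 * 2F1(-11, -8; -4/5; -7/8) in reduced canonical form. Verdict: terminating at k = 8: the factor (-8)_k kills every later term; summing the 9 survivors is exact. Sum: -1063207460377305/54089744384.


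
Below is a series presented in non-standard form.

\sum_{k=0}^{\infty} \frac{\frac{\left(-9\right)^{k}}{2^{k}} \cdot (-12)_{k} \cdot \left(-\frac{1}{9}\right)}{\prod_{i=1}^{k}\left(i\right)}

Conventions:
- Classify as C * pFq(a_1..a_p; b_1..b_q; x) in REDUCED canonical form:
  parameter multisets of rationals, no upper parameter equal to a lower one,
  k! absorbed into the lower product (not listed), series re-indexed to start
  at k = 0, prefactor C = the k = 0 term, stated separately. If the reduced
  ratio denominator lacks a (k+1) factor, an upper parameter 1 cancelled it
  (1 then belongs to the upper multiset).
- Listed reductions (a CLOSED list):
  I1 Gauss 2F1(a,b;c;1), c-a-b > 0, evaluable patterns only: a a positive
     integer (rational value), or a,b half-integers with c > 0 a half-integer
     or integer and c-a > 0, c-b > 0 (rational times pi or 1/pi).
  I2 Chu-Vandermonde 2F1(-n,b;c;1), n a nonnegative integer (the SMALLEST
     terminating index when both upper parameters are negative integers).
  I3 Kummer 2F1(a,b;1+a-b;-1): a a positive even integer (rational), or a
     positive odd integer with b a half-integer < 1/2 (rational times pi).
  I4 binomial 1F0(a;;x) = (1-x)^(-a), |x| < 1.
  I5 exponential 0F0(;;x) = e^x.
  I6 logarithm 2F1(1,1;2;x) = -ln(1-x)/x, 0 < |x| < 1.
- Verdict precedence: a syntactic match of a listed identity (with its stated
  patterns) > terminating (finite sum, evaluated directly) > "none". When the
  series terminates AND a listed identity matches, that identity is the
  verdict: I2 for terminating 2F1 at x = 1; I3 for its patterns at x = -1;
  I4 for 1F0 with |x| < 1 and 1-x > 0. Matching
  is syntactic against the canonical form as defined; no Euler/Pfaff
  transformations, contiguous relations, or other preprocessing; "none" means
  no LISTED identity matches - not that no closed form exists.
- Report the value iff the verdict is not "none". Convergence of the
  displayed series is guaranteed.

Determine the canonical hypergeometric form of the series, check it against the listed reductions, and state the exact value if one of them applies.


x = -\frac{9}{2} here; the reduced form reads 1F0, upper {-12}, lower {-}, C = -\frac{1}{9}. Verdict: terminating. (-12)_k vanishes past k = 12, leaving a 13-term sum, computed directly. Hence: -\frac{3138428376721}{36864}.

Structural cue: from the first term -\frac{1}{9}: the two geometric factors (prefactor -1/9) combine into one argument.
Step ratio: r(k) = -\frac{9}{2} * (k-12) / [(k+1)] - poly over poly, x = -\frac{9}{2} from leading terms; C = -\frac{1}{9} at k = 0.


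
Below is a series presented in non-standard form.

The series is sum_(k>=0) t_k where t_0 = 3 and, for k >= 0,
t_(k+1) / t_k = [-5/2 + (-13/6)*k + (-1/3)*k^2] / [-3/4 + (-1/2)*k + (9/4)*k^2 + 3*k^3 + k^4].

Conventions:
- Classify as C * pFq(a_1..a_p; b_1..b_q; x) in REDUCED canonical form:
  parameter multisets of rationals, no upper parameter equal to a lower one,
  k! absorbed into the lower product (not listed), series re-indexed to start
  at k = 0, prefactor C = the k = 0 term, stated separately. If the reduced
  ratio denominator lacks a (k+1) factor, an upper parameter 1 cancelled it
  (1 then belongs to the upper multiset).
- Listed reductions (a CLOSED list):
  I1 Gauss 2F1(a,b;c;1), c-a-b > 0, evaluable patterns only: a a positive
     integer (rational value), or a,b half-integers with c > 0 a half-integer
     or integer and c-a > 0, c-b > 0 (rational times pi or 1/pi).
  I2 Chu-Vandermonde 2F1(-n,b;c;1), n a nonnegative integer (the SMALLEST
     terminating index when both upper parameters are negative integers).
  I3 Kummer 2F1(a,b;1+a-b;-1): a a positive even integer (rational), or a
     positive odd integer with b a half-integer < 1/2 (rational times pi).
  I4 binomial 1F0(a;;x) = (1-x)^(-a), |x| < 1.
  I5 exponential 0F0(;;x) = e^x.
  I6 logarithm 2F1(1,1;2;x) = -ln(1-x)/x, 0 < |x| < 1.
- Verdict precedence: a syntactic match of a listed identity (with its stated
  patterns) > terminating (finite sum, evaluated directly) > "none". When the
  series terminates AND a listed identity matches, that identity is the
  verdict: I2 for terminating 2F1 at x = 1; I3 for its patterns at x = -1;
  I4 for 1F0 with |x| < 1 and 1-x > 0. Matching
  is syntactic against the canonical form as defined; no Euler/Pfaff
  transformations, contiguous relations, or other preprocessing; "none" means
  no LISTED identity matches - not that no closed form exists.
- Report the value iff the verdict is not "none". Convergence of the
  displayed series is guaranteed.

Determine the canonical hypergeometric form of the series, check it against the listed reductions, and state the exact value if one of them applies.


x = -1/3 here; the reduced form reads 1F2, upper {5}, lower {-1/2, 1}, C = 3. Verdict: none. A 1F2 with upper {5} fits none of I1-I6 at x = -1/3; the sum runs forever.

Structural cue: from the first term 3: roots of the ratio polynomials (C = 3, x = -1/3) are the negated parameters.
Ratio: r(k) = (-1/3) * (k+5) / [(k-1/2) (k+1) (k+1)] ; factor over Q: parameters, x = (-1/3), and C = 3.


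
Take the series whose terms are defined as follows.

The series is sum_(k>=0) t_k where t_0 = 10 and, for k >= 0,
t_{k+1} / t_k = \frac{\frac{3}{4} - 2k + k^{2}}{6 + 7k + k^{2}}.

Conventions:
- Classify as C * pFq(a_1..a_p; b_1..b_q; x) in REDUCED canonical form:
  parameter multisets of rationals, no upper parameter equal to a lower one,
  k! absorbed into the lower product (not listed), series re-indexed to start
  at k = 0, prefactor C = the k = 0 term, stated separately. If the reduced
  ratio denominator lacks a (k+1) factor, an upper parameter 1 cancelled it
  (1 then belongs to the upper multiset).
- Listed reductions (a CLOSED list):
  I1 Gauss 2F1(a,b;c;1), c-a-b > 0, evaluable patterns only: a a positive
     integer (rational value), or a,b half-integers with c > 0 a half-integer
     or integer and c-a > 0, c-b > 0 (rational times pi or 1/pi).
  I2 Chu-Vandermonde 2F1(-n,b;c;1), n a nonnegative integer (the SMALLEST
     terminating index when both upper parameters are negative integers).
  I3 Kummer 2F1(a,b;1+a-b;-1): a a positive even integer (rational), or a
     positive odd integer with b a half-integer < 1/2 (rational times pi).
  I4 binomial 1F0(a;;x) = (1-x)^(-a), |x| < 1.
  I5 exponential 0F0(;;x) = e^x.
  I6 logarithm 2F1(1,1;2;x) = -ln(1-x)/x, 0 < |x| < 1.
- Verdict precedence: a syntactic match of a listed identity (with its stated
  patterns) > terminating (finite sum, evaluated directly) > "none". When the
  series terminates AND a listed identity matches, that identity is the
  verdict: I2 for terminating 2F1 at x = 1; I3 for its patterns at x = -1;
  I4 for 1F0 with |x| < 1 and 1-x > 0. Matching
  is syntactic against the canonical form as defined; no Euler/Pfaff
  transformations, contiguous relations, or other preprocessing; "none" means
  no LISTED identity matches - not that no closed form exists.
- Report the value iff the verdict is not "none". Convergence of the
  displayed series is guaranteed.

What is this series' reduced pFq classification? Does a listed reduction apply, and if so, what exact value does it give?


Canonical form: C = 10 times 2F1 with upper {-\frac{3}{2}, -\frac{1}{2}}, lower {6}, x = 1. Verdict: Gauss (I1, half-integer pattern) fires (x = 1; upper {-\frac{3}{2}, -\frac{1}{2}} half-integers, c = 6 in the evaluable pattern). Value: \frac{10485760}{297297} / \pi.

First insight: t_0 being 10, factor the ratio over Q (prefactor 10): negated roots = parameters.
Ratio: r(k) = 1 * (k-\frac{3}{2}) (k-\frac{1}{2}) / [(k+6) (k+1)] ; factor over Q: parameters, x = 1, and C = 10.


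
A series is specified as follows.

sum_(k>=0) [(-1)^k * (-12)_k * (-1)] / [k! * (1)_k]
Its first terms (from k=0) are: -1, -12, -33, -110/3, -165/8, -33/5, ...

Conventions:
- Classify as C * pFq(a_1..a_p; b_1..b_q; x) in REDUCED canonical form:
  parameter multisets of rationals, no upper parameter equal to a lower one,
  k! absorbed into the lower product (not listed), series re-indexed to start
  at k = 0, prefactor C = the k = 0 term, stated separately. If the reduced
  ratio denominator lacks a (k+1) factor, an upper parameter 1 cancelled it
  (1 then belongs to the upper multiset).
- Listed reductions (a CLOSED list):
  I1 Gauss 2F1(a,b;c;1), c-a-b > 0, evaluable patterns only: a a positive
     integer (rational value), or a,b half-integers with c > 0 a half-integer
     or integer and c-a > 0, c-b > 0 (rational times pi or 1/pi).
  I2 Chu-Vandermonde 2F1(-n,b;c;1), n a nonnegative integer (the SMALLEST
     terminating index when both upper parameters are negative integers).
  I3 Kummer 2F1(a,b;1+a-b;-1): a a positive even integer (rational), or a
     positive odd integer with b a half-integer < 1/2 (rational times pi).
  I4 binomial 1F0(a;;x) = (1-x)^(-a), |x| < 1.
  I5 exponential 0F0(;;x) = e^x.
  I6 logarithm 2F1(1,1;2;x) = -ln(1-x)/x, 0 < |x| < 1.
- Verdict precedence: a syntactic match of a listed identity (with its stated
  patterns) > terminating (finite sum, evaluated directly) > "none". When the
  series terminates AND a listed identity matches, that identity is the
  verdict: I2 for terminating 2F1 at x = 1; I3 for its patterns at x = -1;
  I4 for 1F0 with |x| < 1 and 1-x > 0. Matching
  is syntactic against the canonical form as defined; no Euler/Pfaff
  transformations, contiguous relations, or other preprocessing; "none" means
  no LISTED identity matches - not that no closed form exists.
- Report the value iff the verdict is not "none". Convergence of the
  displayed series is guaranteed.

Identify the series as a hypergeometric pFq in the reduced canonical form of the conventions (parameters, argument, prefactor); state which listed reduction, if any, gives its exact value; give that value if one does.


Canonical form: C = -1 times 1F1 with upper {-12}, lower {1}, x = -1. Verdict: terminating - no listed pattern fits, but -12 in the upper list cuts the series at k = 12; direct evaluation. Hence: -53334454417/479001600.

The tell: from the first term -1: the denominator's factorial ratio (prefactor -1) is a lower Pochhammer.
Consecutive-term ratio: r(k) = (-1) * (k-12) / [(k+1) (k+1)] - rational; roots negated = parameters, x = (-1), C = -1.


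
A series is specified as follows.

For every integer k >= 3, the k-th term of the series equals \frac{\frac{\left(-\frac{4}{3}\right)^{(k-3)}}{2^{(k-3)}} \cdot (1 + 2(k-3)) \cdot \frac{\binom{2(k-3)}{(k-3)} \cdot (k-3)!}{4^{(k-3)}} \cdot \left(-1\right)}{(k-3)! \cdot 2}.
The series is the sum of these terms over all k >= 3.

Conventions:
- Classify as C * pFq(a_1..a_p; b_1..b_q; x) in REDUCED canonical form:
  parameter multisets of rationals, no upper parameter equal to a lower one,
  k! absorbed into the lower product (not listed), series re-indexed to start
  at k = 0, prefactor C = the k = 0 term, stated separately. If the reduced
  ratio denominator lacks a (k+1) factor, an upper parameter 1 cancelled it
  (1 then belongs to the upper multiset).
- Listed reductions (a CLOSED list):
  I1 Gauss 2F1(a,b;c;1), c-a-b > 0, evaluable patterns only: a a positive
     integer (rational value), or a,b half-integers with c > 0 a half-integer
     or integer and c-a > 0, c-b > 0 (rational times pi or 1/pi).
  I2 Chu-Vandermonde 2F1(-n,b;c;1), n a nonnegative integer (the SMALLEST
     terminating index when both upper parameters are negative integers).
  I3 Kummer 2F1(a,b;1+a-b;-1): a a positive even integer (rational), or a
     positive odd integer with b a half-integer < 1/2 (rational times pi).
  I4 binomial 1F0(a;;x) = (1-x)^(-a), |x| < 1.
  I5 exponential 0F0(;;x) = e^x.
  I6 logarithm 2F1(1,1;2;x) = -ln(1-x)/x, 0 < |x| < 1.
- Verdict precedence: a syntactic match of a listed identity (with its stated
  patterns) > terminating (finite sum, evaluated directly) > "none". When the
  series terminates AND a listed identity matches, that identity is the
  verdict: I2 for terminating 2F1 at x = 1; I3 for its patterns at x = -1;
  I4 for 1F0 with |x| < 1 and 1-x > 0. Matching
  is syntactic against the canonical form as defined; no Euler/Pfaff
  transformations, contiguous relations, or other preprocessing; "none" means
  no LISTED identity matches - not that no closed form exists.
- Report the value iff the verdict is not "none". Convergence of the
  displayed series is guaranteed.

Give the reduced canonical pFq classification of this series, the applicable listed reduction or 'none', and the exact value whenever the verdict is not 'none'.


Canonical form: C = -\frac{1}{2} times 1F0 with upper {\frac{3}{2}}, lower {-}, x = -\frac{2}{3}. Verdict: this is the I4 binomial reduction (the 1F0 binomial series: exponent -3/2, x = -\frac{2}{3}). Hence: \left(-\frac{1}{2}\right) \cdot \left(\frac{5}{3}\right)^{-\frac{3}{2}}.

First insight: with t_0 = -\frac{1}{2}, the (2k+1) factor (C = -1/2, x = -2/3) shifts (1/2)_k to (3/2)_k.
Term ratio: r(k) = -\frac{2}{3} * (k+\frac{3}{2}) / [(k+1)] - rational in k. x = -\frac{2}{3}; t_0 = -\frac{1}{2}; negate the roots.


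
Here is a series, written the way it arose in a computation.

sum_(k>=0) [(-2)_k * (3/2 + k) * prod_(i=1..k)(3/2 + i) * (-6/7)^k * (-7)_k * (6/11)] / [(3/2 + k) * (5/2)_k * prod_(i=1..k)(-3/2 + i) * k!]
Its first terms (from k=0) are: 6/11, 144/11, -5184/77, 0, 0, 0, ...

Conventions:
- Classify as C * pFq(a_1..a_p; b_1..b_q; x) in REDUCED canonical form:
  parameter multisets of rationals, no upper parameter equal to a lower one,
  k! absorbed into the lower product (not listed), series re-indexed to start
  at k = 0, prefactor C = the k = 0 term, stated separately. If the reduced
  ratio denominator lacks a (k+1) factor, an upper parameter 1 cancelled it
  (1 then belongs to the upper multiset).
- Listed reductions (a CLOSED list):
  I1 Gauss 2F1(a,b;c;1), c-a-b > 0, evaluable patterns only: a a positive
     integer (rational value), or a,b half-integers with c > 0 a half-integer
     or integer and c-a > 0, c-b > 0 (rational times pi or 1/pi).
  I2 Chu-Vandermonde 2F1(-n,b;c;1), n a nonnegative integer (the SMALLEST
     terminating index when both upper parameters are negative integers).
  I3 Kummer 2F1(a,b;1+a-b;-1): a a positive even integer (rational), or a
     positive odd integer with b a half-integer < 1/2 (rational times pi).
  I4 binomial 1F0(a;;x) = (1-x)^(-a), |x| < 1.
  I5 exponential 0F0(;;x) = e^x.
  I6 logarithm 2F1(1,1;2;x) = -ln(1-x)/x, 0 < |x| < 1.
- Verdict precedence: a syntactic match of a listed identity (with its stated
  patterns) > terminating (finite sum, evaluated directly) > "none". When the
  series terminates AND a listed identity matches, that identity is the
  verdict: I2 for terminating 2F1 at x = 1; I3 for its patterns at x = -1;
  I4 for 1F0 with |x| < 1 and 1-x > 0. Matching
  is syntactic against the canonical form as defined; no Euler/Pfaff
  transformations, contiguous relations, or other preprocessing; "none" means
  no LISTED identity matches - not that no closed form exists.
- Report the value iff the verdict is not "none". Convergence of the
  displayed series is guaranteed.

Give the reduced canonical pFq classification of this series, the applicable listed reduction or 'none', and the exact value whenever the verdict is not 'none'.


Key step: from the first term 6/11: the lower running product (C = 6/11) is a rising factorial.
Adjacent-term ratio: r(k) = (-6/7) * (k-7) (k-2) / [(k-1/2) (k+1)] - poly over poly, x = (-6/7) from leading terms; C = 6/11 at k = 0.

With C = 6/11: the canonical form is 2F1(-7, -2; -1/2; -6/7). Verdict: terminating. With -2 upstairs the series is a 3-term polynomial sum; evaluated term by term. Its exact value is -4134/77.


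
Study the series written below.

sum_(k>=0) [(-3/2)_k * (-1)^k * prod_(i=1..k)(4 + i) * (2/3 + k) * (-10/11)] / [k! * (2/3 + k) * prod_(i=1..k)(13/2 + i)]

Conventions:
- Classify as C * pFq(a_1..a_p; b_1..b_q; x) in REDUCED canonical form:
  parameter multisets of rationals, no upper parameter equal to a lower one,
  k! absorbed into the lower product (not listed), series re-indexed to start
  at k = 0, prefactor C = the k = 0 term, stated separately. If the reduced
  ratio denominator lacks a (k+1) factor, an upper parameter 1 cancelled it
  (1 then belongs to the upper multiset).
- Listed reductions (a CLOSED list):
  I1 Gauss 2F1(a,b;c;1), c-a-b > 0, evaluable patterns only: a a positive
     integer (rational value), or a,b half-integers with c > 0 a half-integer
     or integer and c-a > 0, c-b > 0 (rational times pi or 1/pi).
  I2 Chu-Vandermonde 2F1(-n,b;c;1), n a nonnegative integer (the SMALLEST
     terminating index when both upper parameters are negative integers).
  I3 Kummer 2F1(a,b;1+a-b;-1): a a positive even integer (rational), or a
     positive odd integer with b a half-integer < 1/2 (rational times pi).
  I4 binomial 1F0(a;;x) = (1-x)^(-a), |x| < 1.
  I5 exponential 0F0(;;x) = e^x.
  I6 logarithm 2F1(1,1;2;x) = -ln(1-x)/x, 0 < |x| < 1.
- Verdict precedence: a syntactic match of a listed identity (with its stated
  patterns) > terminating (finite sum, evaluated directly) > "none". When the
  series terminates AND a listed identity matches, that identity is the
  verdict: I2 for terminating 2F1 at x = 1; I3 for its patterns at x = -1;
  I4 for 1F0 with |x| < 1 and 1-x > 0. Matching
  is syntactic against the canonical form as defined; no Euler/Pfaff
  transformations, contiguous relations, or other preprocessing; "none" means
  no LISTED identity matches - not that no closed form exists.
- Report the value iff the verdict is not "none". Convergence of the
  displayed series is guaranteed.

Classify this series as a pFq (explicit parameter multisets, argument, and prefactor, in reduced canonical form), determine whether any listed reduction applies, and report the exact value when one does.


Reduced: x = -1, 2F1, upper = {-3/2, 5}, lower = {15/2}, C = -10/11. Verdict at x = -1: Kummer (I3) matches (x = -1; c = 15/2 equals 1+a-b for upper {-3/2, 5}: listed pattern). Hence: (-20475/32768) * pi.

The tell: x = (-1) and the lower running product (C = -10/11) is a rising factorial.
Consecutive-term ratio: r(k) = (-1) * (k-3/2) (k+5) / [(k+15/2) (k+1)] ; factor over Q: parameters, x = (-1), and C = -10/11.


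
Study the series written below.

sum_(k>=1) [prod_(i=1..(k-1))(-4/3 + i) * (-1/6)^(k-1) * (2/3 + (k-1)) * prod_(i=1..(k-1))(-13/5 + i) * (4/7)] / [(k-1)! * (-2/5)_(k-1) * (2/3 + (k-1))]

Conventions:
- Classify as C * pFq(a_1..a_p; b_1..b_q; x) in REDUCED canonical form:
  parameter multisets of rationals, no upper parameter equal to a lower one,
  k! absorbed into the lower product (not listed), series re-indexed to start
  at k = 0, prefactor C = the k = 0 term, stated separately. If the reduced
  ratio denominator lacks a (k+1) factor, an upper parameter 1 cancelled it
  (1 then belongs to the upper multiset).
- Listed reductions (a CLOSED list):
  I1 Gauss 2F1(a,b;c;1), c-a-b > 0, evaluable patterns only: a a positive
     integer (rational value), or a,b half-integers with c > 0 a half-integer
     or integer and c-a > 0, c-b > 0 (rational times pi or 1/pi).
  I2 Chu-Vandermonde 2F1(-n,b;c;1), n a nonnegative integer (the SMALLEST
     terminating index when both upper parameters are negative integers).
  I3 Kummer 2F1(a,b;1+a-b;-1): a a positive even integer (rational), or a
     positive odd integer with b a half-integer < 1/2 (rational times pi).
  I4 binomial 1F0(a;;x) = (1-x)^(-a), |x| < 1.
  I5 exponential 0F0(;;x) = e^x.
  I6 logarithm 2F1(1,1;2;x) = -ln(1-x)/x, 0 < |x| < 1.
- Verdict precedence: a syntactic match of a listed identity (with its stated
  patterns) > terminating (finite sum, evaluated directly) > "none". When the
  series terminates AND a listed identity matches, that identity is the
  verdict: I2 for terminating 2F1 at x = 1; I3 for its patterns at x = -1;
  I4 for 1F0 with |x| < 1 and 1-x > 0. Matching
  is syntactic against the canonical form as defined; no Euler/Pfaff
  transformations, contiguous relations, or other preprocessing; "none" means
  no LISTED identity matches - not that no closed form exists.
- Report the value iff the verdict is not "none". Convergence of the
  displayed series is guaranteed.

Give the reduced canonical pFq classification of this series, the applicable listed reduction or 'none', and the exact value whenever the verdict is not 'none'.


Prefactor 4/7, argument -1/6: 2F1 with upper {-8/5, -1/3} over lower {-2/5}. Verdict: none - this 2F1 at x = -1/6 matches no listed pattern, and upper {-8/5, -1/3} holds no stopper.

Key step: with t_0 = 4/7, the running product (C = 4/7) telescopes to a rising factorial.
Ratio: r(k) = (-1/6) * (k-8/5) (k-1/3) / [(k-2/5) (k+1)] - rational in k. x = (-1/6); t_0 = 4/7; negate the roots.


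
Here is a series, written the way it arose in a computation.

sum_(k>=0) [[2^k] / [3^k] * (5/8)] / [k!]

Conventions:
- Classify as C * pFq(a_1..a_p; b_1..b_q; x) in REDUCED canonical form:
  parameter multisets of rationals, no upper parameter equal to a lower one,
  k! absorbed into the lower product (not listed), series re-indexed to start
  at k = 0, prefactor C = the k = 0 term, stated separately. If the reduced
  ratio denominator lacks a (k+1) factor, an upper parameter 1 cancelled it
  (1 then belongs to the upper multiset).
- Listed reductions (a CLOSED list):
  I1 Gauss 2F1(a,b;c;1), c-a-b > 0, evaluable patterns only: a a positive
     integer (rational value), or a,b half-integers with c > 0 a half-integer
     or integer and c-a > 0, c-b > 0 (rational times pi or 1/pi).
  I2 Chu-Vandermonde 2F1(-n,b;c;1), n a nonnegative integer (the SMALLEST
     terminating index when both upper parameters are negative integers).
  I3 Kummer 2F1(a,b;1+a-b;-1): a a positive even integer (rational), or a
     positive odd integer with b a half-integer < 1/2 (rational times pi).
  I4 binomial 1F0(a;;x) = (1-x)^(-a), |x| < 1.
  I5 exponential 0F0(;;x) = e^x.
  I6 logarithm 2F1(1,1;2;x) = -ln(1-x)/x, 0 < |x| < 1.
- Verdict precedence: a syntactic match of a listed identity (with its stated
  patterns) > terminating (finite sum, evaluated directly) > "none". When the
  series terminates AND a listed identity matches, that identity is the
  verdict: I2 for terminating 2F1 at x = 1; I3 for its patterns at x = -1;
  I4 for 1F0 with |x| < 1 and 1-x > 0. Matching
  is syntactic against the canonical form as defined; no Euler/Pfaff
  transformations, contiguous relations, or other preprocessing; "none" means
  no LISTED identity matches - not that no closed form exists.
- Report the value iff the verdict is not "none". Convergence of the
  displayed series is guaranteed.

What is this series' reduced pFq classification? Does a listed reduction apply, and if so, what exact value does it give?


x = 2/3 here; the reduced form reads 0F0, upper {-}, lower {-}, C = 5/8. Verdict: this is the I5 exponential reduction (the 0F0 exponential series at x = 2/3). Sum: (5/8) * e^(2/3).

The tell: t_0 being 5/8, the two geometric factors (C = 5/8, x = 2/3) combine into one argument.
Term ratio: r(k) = (2/3) * 1 / [(k+1)] - poly over poly, x = (2/3) from leading terms; C = 5/8 at k = 0.


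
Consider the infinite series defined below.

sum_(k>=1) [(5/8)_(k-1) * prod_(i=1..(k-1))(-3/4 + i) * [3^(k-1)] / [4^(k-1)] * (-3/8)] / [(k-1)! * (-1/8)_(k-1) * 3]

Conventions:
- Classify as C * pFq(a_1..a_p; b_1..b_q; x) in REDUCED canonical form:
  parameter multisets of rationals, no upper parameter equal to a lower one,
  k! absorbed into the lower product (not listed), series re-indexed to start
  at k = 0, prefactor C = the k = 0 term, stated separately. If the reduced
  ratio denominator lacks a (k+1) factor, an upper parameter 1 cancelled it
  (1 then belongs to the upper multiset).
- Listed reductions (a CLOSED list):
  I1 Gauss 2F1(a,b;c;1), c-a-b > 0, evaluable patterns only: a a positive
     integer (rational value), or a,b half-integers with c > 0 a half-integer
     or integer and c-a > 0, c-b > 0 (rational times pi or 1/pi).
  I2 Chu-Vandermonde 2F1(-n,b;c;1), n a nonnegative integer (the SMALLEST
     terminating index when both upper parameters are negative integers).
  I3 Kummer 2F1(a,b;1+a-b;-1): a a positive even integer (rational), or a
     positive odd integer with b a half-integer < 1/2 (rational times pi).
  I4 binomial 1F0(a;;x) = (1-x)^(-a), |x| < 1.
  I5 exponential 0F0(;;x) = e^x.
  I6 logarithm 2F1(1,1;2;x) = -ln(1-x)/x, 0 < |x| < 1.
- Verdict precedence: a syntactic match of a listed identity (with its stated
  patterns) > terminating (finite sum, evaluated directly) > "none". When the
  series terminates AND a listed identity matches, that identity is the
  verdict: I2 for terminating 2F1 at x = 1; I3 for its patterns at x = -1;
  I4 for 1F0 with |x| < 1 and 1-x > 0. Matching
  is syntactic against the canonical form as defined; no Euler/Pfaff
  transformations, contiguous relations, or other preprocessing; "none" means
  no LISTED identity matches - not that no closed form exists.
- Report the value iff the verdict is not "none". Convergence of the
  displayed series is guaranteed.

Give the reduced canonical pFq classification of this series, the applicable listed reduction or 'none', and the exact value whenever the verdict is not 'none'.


Prefactor -1/8, argument 3/4: 2F1 with upper {1/4, 5/8} over lower {-1/8}. Verdict: no listed reduction: x = 3/4 and upper {1/4, 5/8} fail every I1-I6 pattern.

First insight: x = (3/4) and the two geometric factors (C = -1/8) combine into one argument.
Consecutive-term ratio: r(k) = (3/4) * (k+1/4) (k+5/8) / [(k-1/8) (k+1)] - poly over poly, x = (3/4) from leading terms; C = -1/8 at k = 0.


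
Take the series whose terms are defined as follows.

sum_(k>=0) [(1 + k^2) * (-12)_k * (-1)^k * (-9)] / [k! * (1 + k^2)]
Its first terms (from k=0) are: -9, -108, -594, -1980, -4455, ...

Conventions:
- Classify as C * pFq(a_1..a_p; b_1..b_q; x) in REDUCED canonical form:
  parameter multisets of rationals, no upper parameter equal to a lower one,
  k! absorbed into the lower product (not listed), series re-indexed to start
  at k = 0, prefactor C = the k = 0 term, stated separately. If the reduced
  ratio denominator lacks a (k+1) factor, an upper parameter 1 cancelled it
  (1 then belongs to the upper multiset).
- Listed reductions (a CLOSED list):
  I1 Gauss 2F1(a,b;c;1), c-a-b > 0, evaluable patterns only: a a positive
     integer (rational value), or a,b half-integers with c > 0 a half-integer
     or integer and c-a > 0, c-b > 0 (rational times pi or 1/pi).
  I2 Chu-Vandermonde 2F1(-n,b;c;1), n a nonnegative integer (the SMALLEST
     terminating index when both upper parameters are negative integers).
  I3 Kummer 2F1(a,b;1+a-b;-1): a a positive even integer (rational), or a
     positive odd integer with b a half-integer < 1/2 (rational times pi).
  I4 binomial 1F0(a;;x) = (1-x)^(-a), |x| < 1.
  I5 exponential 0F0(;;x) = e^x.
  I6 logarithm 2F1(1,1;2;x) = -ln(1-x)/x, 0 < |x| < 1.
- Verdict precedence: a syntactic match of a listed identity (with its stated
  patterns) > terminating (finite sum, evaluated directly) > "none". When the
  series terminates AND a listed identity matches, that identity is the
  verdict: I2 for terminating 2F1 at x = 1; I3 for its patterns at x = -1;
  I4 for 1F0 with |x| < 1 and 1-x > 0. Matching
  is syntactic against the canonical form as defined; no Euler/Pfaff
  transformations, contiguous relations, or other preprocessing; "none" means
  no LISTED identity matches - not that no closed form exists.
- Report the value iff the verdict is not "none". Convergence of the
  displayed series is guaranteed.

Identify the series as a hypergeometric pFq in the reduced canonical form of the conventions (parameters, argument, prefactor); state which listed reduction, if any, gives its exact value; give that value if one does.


With C = -9: the canonical form is 1F0(-12; -; -1). Verdict: terminating - upper -12 stops the sum at k = 12; the 13 terms are added exactly. Hence: -36864.

Key observation: x = (-1) and striking the common factor k^2 + 1 reduces the term (C = -9, x = -1).
Ratio: r(k) = (-1) * (k-12) / [(k+1)] - rational in k. x = (-1); t_0 = -9; negate the roots.


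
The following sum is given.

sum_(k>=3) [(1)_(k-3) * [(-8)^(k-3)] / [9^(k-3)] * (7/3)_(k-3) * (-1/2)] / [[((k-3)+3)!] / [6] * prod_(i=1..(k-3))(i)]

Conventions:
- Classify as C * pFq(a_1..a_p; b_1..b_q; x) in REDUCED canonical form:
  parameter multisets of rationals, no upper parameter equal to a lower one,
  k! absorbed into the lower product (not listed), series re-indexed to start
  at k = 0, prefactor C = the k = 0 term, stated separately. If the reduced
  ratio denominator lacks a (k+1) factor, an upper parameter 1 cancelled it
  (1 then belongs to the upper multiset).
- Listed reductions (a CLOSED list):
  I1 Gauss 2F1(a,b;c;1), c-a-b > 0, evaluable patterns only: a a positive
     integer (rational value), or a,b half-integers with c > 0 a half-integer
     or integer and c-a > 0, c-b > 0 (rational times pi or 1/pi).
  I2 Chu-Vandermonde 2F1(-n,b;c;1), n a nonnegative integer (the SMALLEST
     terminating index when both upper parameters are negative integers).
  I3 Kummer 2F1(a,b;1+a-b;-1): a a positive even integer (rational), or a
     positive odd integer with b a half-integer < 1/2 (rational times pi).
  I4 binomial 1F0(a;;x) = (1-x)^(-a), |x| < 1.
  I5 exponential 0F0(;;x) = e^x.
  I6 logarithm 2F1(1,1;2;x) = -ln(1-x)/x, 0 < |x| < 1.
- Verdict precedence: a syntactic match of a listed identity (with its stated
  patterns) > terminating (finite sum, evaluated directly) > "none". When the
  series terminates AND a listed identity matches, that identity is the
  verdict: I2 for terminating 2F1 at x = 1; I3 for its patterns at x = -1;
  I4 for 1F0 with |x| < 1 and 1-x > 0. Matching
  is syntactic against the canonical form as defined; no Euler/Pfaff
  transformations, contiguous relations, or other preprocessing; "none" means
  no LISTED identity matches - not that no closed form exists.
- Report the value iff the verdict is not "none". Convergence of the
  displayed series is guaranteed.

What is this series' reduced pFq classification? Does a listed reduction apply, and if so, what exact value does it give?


The series (x = -8/9) is 2F1: upper {1, 7/3}, lower {4}, prefactor -1/2. Verdict: none here - no I1-I6 shape fits x = -8/9 with lower {4}.

The tell: from the first term -1/2: the denominator's factorial ratio (C = -1/2, x = -8/9) is a lower Pochhammer.
Term ratio: r(k) = (-8/9) * (k+1) (k+7/3) / [(k+4) (k+1)] - rational in k, leading ratio (-8/9); with t_0 = -1/2, classification follows.
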